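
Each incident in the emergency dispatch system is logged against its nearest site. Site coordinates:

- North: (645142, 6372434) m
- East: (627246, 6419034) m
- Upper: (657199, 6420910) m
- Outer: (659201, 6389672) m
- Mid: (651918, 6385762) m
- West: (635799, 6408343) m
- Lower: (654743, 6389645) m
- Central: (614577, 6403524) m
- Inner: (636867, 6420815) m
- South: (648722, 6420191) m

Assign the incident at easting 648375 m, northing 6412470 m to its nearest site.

Squared distances to each site:
North: 1613333585.000; East: 489520737.000; Upper: 149096576.000; Outer: 636951080.000; Mid: 725870113.000; West: 175187905.000; Lower: 561532049.000; Central: 1222335720.000; Inner: 202073089.000; South: 59734250.000.
Minimum at South.

South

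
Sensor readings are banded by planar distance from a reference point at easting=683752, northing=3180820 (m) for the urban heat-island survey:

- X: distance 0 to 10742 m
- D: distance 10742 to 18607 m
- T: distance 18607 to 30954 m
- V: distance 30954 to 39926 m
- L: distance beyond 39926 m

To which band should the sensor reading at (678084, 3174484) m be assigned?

Distance = √((678084−683752)² + (3174484−3180820)²) = √(32126224.000 + 40144896.000) = 8501.242 m.
0 ≤ 8501.242 < 10742 → X.

X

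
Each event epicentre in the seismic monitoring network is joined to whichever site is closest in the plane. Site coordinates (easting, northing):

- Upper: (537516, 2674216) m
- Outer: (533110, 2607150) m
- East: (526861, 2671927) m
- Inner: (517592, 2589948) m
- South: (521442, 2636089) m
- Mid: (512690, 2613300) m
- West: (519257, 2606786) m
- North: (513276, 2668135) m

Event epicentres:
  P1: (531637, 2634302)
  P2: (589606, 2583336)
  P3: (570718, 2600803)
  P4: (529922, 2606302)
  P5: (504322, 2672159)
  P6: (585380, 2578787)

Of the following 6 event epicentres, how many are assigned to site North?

1

P1 → South
P2 → Outer
P3 → Outer
P4 → Outer
P5 → North
P6 → Outer
1 of the 6 goes to North.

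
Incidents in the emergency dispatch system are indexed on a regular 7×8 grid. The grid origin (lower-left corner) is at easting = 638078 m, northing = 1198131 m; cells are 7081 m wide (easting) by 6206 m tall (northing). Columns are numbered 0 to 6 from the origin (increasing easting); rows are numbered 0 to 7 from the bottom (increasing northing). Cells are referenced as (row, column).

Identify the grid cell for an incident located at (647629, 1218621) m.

(3, 1)

Column index: ⌊(647629 − 638078) / 7081⌋ = ⌊1.349⌋ = 1
Row offset from origin: ⌊(1218621 − 1198131) / 6206⌋ = ⌊3.302⌋ = 3 → row 3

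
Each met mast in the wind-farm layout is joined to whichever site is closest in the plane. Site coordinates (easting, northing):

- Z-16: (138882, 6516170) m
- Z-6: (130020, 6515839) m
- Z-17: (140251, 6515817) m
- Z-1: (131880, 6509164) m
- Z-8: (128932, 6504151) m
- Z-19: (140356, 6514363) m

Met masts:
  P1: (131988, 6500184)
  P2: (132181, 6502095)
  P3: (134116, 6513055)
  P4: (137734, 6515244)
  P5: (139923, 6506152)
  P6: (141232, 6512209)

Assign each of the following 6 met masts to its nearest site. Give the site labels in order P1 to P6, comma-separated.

Z-8, Z-8, Z-1, Z-16, Z-19, Z-19

P1 → Z-8 (d²=25076225.00)
P2 → Z-8 (d²=14783137.00)
P3 → Z-1 (d²=20139577.00)
P4 → Z-16 (d²=2175380.00)
P5 → Z-19 (d²=67608010.00)
P6 → Z-19 (d²=5407092.00)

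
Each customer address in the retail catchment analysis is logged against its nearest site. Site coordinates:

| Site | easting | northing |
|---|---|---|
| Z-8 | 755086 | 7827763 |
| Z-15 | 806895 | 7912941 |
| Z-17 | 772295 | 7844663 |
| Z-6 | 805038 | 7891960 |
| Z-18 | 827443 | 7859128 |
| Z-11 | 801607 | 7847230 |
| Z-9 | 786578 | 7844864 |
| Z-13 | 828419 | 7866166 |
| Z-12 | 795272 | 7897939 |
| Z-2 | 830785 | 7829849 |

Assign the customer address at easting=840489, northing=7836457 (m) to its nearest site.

Z-2

Squared distances to each site:
Z-8: 7369258045.000; Z-15: 6978359092.000; Z-17: 4717760072.000; Z-6: 4337356410.000; Z-18: 684172357.000; Z-11: 1627867453.000; Z-9: 2977073570.000; Z-13: 1028309581.000; Z-12: 5824613413.000; Z-2: 137833280.000.
Minimum at Z-2.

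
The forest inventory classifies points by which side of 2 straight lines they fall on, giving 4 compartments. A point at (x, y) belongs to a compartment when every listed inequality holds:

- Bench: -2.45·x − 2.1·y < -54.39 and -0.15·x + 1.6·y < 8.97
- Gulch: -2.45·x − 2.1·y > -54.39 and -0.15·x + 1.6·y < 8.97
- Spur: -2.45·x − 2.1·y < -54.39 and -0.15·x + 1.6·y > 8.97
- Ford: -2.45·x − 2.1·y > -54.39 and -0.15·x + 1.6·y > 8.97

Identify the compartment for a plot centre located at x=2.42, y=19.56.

-2.45·2.42 − 2.1·19.56 = -47.005, which is > -54.39
-0.15·2.42 + 1.6·19.56 = 30.933, which is > 8.97
This sign pattern matches Ford.

Ford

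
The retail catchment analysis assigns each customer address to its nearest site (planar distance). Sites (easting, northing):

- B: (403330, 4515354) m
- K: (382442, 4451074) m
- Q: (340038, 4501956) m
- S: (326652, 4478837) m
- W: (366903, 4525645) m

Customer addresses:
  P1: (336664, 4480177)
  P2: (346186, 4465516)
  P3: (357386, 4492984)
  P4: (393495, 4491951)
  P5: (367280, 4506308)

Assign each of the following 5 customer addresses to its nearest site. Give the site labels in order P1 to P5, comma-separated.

S, S, Q, B, W

P1 → S (d²=102035744.00)
P2 → S (d²=559026197.00)
P3 → Q (d²=381449888.00)
P4 → B (d²=644427634.00)
P5 → W (d²=374061698.00)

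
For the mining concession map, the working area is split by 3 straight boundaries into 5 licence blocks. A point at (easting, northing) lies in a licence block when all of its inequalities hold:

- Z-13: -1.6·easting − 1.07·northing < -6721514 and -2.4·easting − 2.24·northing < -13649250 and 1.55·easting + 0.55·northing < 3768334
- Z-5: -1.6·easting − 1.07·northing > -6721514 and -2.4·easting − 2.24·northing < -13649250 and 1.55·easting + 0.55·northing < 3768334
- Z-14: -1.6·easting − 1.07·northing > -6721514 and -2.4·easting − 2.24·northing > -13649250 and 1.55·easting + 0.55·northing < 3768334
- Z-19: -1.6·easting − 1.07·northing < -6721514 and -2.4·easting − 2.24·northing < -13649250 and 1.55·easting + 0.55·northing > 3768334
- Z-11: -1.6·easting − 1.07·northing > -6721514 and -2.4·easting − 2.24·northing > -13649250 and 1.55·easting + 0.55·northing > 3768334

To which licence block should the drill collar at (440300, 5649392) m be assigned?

-1.6·440300 − 1.07·5649392 = -6749329.440, which is < -6721514
-2.4·440300 − 2.24·5649392 = -13711358.080, which is < -13649250
1.55·440300 + 0.55·5649392 = 3789630.600, which is > 3768334
This sign pattern matches Z-19.

Z-19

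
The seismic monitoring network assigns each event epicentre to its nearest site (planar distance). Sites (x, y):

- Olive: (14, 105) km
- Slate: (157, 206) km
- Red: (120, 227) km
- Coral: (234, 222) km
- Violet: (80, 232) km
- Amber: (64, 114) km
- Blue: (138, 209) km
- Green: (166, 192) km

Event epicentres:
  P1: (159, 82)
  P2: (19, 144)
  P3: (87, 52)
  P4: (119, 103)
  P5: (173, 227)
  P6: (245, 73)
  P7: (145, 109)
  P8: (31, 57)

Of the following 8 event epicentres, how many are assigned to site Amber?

P1 → Amber
P2 → Olive
P3 → Amber
P4 → Amber
P5 → Slate
P6 → Green
P7 → Amber
P8 → Olive
4 of the 8 go to Amber.

4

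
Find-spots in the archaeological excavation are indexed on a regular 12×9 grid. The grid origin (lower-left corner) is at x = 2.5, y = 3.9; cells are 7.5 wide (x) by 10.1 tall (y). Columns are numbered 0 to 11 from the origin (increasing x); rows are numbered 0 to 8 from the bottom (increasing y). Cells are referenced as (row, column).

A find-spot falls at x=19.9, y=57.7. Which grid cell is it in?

Column index: ⌊(19.9 − 2.5) / 7.5⌋ = ⌊2.320⌋ = 2
Row offset from origin: ⌊(57.7 − 3.9) / 10.1⌋ = ⌊5.327⌋ = 5 → row 5

(5, 2)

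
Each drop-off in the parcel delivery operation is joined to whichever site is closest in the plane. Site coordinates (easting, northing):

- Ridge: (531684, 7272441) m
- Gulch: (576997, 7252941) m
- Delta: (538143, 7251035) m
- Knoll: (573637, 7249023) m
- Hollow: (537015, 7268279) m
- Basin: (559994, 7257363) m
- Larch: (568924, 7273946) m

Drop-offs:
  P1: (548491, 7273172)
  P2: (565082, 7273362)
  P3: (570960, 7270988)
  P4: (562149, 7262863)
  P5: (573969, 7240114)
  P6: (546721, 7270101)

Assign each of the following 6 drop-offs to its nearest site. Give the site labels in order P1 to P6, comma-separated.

P1 → Hollow (d²=155640025.00)
P2 → Larch (d²=15102020.00)
P3 → Larch (d²=12895060.00)
P4 → Basin (d²=34894025.00)
P5 → Knoll (d²=79480505.00)
P6 → Hollow (d²=97526120.00)

Hollow, Larch, Larch, Basin, Knoll, Hollow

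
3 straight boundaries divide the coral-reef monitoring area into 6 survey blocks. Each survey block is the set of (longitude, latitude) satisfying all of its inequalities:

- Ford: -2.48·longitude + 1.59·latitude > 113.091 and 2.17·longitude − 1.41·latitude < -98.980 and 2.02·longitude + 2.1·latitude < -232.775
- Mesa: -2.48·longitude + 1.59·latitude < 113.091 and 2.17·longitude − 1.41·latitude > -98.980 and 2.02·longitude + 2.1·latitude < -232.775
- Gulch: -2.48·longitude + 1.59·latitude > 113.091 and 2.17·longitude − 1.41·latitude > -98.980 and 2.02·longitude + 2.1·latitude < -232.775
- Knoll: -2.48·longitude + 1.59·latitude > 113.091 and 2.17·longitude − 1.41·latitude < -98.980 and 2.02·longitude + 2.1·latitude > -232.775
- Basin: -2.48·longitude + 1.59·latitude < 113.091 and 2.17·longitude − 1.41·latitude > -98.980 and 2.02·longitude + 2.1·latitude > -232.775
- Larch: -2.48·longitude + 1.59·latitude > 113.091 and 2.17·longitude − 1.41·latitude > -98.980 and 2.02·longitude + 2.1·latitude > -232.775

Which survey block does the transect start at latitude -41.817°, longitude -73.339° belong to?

Ford

-2.48·-73.339 + 1.59·-41.817 = 115.392, which is > 113.091
2.17·-73.339 − 1.41·-41.817 = -100.184, which is < -98.980
2.02·-73.339 + 2.1·-41.817 = -235.960, which is < -232.775
This sign pattern matches Ford.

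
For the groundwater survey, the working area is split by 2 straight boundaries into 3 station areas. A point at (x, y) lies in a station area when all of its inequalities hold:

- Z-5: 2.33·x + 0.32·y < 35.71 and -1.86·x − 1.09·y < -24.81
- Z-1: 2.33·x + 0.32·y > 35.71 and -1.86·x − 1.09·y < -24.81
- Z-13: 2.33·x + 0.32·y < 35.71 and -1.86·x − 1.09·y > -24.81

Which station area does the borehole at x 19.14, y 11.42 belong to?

2.33·19.14 + 0.32·11.42 = 48.251, which is > 35.71
-1.86·19.14 − 1.09·11.42 = -48.048, which is < -24.81
This sign pattern matches Z-1.

Z-1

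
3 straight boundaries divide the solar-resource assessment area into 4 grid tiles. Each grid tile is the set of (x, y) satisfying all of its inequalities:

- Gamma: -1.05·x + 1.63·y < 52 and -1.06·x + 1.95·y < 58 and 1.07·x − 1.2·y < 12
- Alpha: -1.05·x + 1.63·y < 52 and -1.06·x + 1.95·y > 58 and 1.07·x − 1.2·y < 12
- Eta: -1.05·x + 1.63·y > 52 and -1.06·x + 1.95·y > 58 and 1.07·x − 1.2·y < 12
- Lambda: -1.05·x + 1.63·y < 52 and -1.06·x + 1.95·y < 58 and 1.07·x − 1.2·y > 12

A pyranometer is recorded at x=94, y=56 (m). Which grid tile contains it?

-1.05·94 + 1.63·56 = -7.420, which is < 52
-1.06·94 + 1.95·56 = 9.560, which is < 58
1.07·94 − 1.2·56 = 33.380, which is > 12
This sign pattern matches Lambda.

Lambda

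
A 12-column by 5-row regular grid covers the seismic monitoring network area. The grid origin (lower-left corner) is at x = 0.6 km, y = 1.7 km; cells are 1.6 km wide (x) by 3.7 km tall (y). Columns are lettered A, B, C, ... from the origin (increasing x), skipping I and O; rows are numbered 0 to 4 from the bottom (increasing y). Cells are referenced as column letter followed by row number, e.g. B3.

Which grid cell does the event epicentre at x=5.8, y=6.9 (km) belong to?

Column index: ⌊(5.8 − 0.6) / 1.6⌋ = ⌊3.250⌋ = 3 → column D
Row offset from origin: ⌊(6.9 − 1.7) / 3.7⌋ = ⌊1.405⌋ = 1 → row 1

D1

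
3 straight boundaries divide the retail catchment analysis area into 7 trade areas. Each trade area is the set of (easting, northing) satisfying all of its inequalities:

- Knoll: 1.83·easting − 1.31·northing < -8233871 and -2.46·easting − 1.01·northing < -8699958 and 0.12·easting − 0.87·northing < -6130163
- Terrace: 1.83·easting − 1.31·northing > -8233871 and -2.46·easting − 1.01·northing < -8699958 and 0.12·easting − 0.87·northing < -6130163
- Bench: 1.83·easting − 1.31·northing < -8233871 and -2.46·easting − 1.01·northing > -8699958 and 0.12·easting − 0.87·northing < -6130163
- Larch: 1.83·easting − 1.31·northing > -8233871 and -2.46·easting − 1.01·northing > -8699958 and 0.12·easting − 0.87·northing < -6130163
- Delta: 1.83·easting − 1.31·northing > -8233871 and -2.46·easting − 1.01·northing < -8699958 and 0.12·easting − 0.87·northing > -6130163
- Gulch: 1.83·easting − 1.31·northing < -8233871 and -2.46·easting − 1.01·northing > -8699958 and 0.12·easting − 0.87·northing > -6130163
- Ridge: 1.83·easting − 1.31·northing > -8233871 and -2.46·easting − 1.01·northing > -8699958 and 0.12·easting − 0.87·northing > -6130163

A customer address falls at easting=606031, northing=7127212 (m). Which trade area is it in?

Ridge

1.83·606031 − 1.31·7127212 = -8227610.990, which is > -8233871
-2.46·606031 − 1.01·7127212 = -8689320.380, which is > -8699958
0.12·606031 − 0.87·7127212 = -6127950.720, which is > -6130163
This sign pattern matches Ridge.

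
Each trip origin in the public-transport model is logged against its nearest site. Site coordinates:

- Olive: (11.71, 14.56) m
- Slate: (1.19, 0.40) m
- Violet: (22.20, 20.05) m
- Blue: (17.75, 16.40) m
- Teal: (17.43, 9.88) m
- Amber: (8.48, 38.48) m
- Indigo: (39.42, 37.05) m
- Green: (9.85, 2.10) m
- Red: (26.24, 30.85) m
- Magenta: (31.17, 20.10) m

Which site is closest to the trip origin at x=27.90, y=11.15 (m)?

Squared distances to each site:
Olive: 273.744; Slate: 828.987; Violet: 111.700; Blue: 130.585; Teal: 111.234; Amber: 1124.065; Indigo: 803.520; Green: 407.705; Red: 390.846; Magenta: 90.795.
Minimum at Magenta.

Magenta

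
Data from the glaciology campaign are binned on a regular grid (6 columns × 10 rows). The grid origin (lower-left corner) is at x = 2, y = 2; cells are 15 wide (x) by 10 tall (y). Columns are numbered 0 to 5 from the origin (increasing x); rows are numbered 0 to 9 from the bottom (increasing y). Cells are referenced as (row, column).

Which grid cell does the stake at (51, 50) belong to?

Column index: ⌊(51 − 2) / 15⌋ = ⌊3.267⌋ = 3
Row offset from origin: ⌊(50 − 2) / 10⌋ = ⌊4.800⌋ = 4 → row 4

(4, 3)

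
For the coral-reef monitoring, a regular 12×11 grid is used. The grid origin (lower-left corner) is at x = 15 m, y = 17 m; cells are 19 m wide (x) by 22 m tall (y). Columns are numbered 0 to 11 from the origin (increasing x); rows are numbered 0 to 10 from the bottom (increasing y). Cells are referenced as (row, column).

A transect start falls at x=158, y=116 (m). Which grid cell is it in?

(4, 7)

Column index: ⌊(158 − 15) / 19⌋ = ⌊7.526⌋ = 7
Row offset from origin: ⌊(116 − 17) / 22⌋ = ⌊4.500⌋ = 4 → row 4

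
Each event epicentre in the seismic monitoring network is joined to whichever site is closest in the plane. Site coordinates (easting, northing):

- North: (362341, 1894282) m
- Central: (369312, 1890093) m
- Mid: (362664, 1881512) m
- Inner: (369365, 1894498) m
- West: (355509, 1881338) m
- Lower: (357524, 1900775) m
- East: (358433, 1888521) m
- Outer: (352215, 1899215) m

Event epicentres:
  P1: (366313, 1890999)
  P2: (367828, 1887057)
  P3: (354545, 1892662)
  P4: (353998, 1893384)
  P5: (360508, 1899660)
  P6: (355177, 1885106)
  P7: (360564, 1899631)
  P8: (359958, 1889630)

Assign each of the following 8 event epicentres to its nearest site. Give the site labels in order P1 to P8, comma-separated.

P1 → Central (d²=9814837.00)
P2 → Central (d²=11419552.00)
P3 → East (d²=32264425.00)
P4 → Outer (d²=37179650.00)
P5 → Lower (d²=10147481.00)
P6 → West (d²=14308048.00)
P7 → Lower (d²=10550336.00)
P8 → East (d²=3555506.00)

Central, Central, East, Outer, Lower, West, Lower, East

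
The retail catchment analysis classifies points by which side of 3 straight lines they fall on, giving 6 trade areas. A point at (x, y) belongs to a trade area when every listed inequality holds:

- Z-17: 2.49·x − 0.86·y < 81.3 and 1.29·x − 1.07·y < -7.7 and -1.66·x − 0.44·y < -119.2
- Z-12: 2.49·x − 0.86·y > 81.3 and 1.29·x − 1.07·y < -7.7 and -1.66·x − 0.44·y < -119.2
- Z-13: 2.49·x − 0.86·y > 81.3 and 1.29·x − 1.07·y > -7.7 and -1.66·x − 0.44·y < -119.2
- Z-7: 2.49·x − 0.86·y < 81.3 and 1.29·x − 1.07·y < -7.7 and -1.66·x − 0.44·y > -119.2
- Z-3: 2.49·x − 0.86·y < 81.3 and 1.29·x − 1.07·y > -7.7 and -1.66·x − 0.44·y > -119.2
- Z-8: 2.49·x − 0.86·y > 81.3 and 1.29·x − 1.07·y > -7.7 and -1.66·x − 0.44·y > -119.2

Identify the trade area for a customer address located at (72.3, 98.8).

Z-12

2.49·72.3 − 0.86·98.8 = 95.059, which is > 81.3
1.29·72.3 − 1.07·98.8 = -12.449, which is < -7.7
-1.66·72.3 − 0.44·98.8 = -163.490, which is < -119.2
This sign pattern matches Z-12.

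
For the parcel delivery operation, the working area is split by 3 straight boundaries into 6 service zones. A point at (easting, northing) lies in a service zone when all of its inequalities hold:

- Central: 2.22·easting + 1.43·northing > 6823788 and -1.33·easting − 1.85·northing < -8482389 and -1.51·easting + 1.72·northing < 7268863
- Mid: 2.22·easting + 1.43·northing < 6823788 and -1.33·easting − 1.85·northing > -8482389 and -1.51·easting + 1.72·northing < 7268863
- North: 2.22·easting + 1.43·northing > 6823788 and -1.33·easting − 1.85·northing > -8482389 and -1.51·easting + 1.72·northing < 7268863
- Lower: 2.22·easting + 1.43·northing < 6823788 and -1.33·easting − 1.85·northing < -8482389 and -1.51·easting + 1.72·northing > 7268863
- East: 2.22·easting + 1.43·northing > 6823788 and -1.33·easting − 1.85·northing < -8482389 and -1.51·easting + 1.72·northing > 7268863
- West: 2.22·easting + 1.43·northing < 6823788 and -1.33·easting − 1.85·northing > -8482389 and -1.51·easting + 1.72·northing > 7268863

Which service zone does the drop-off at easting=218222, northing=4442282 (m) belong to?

2.22·218222 + 1.43·4442282 = 6836916.100, which is > 6823788
-1.33·218222 − 1.85·4442282 = -8508456.960, which is < -8482389
-1.51·218222 + 1.72·4442282 = 7311209.820, which is > 7268863
This sign pattern matches East.

East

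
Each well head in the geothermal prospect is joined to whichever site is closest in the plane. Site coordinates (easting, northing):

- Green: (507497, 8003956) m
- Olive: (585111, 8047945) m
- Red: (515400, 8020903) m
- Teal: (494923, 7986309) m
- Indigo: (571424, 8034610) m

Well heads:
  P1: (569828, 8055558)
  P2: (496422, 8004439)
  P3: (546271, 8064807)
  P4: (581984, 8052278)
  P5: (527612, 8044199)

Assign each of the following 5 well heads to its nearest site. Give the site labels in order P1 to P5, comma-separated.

Olive, Green, Indigo, Olive, Red

P1 → Olive (d²=291527858.00)
P2 → Green (d²=122888914.00)
P3 → Indigo (d²=1544532218.00)
P4 → Olive (d²=28553018.00)
P5 → Red (d²=691836560.00)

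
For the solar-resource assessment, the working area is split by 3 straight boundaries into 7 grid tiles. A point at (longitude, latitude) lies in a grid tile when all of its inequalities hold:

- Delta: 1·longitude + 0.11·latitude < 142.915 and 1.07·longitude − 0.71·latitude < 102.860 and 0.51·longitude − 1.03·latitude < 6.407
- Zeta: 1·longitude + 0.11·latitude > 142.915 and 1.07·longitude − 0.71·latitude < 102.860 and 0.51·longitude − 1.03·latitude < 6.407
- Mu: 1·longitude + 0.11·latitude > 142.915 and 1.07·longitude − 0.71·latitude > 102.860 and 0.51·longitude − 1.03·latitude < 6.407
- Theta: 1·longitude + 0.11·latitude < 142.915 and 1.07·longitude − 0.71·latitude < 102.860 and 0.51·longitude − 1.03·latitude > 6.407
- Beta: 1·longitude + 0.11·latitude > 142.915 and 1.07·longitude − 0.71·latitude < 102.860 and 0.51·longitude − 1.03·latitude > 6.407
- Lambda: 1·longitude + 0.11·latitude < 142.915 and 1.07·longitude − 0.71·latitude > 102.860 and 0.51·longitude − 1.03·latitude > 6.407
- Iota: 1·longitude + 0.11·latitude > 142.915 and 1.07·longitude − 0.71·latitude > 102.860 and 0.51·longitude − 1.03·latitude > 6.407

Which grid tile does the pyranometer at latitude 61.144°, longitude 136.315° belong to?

1·136.315 + 0.11·61.144 = 143.041, which is > 142.915
1.07·136.315 − 0.71·61.144 = 102.445, which is < 102.860
0.51·136.315 − 1.03·61.144 = 6.542, which is > 6.407
This sign pattern matches Beta.

Beta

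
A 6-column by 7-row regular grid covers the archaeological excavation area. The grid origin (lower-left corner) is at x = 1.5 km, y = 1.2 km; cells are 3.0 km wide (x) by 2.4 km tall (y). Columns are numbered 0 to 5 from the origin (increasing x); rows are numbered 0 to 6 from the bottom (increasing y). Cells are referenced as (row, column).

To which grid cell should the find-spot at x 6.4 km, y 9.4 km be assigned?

Column index: ⌊(6.4 − 1.5) / 3.0⌋ = ⌊1.633⌋ = 1
Row offset from origin: ⌊(9.4 − 1.2) / 2.4⌋ = ⌊3.417⌋ = 3 → row 3

(3, 1)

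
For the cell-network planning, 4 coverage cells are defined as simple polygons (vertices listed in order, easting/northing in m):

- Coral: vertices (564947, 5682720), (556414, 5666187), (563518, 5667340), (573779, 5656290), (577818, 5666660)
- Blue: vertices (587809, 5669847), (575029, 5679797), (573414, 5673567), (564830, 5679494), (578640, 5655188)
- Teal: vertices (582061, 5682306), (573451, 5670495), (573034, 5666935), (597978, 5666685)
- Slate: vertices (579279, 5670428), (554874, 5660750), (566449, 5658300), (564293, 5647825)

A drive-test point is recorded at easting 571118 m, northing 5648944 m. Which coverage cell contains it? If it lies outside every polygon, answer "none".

Cast a ray rightward from (571118, 5648944). For each polygon, the edges (by vertex number in listed order) whose endpoints lie on opposite sides of northing = 5648944, where each meets that height, and whether that is right or left of the point:
Coral: no edge straddles that height → 0 crossings.
Blue: no edge straddles that height → 0 crossings.
Teal: no edge straddles that height → 0 crossings.
Slate: 3–4 at easting≈564523.3 (left), 4–1 at easting≈565034.9 (left) → 0 crossings.
All counts are even, so the point lies outside every listed polygon.

none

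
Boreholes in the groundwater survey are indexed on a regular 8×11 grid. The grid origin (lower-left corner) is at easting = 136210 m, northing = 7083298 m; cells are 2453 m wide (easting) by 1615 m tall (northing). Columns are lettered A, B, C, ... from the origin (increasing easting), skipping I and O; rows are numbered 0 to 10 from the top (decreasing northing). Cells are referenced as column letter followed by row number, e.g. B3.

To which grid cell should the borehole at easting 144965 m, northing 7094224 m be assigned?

D4

Column index: ⌊(144965 − 136210) / 2453⌋ = ⌊3.569⌋ = 3 → column D
Row offset from origin: ⌊(7094224 − 7083298) / 1615⌋ = ⌊6.765⌋ = 6 → row 4 (counted from top)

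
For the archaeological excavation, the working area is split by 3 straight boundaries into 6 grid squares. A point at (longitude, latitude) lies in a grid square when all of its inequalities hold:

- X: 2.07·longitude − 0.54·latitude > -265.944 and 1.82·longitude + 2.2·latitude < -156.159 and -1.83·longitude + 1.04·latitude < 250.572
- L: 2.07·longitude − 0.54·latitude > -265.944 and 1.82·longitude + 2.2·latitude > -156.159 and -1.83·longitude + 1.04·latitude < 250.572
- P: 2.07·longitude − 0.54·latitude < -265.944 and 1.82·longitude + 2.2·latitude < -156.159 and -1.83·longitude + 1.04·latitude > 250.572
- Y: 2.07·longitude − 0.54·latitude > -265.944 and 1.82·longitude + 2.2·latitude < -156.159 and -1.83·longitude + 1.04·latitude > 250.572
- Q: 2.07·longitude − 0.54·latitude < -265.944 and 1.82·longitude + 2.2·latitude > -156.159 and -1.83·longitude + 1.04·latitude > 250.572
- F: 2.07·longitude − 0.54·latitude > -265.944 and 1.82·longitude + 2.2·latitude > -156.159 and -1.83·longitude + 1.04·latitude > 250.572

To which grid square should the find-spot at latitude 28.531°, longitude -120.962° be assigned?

Y

2.07·-120.962 − 0.54·28.531 = -265.798, which is > -265.944
1.82·-120.962 + 2.2·28.531 = -157.383, which is < -156.159
-1.83·-120.962 + 1.04·28.531 = 251.033, which is > 250.572
This sign pattern matches Y.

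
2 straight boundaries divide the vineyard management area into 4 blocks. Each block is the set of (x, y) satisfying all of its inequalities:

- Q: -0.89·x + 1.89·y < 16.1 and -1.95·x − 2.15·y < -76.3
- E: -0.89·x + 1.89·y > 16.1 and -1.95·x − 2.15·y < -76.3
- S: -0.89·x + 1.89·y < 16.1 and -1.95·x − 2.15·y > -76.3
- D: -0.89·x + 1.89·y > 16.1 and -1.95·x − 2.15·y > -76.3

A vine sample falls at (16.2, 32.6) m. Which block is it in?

-0.89·16.2 + 1.89·32.6 = 47.196, which is > 16.1
-1.95·16.2 − 2.15·32.6 = -101.680, which is < -76.3
This sign pattern matches E.

E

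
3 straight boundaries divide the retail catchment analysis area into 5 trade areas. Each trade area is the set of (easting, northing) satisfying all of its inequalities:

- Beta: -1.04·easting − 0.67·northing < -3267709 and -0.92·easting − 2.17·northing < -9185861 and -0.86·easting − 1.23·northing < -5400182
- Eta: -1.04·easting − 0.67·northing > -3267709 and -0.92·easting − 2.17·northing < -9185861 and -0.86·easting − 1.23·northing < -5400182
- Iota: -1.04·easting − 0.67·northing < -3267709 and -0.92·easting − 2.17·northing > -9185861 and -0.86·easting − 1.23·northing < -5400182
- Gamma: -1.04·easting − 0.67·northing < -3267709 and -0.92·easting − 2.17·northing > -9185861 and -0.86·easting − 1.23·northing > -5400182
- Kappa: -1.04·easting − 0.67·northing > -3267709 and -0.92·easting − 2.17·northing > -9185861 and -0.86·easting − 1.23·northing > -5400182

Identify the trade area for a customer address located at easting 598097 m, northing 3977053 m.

Iota

-1.04·598097 − 0.67·3977053 = -3286646.390, which is < -3267709
-0.92·598097 − 2.17·3977053 = -9180454.250, which is > -9185861
-0.86·598097 − 1.23·3977053 = -5406138.610, which is < -5400182
This sign pattern matches Iota.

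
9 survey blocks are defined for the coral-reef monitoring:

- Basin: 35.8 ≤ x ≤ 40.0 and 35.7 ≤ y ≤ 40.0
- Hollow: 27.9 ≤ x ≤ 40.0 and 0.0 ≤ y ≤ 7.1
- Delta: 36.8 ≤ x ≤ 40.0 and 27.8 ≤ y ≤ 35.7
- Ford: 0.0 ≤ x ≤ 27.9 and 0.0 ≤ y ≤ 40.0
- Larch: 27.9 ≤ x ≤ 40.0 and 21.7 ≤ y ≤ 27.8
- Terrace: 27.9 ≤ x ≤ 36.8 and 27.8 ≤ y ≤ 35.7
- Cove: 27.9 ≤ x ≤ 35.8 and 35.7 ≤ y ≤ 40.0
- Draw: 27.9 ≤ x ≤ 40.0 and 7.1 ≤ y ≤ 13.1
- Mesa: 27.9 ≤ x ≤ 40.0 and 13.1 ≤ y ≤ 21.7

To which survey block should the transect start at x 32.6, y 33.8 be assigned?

Terrace

The point has x = 32.6 and y = 33.8.
Only Terrace satisfies 27.9 ≤ x ≤ 36.8 and 27.8 ≤ y ≤ 35.7.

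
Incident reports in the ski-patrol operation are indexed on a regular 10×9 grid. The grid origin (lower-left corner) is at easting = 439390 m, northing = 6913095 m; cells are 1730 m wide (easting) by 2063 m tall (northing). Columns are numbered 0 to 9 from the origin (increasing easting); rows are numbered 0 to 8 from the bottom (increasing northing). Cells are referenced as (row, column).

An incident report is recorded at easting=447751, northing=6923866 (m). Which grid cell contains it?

Column index: ⌊(447751 − 439390) / 1730⌋ = ⌊4.833⌋ = 4
Row offset from origin: ⌊(6923866 − 6913095) / 2063⌋ = ⌊5.221⌋ = 5 → row 5

(5, 4)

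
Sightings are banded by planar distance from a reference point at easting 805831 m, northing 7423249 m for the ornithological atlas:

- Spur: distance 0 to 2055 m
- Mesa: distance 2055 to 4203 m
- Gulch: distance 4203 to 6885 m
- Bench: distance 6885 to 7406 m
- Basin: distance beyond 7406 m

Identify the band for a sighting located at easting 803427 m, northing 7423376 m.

Distance = √((803427−805831)² + (7423376−7423249)²) = √(5779216.000 + 16129.000) = 2407.352 m.
2055 ≤ 2407.352 < 4203 → Mesa.

Mesa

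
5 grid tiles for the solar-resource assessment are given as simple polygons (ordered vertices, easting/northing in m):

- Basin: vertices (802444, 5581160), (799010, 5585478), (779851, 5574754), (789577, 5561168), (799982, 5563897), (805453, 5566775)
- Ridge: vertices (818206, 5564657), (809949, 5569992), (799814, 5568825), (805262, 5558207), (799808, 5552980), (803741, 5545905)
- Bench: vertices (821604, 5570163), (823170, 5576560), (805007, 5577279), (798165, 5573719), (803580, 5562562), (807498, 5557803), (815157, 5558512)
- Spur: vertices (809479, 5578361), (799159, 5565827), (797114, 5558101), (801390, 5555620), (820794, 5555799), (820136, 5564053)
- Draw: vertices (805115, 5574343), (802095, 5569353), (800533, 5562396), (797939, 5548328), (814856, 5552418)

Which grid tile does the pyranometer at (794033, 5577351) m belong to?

Basin

Cast a ray rightward from (794033, 5577351). For each polygon, the edges (by vertex number in listed order) whose endpoints lie on opposite sides of northing = 5577351, where each meets that height, and whether that is right or left of the point:
Basin: 2–3 at easting≈784490.7 (left), 6–1 at easting≈803240.8 (right) → 1 crossing.
Ridge: no edge straddles that height → 0 crossings.
Bench: no edge straddles that height → 0 crossings.
Spur: 1–2 at easting≈808647.4 (right), 6–1 at easting≈810231.3 (right) → 2 crossings.
Draw: no edge straddles that height → 0 crossings.
Only Basin has an odd count, so the point is inside Basin.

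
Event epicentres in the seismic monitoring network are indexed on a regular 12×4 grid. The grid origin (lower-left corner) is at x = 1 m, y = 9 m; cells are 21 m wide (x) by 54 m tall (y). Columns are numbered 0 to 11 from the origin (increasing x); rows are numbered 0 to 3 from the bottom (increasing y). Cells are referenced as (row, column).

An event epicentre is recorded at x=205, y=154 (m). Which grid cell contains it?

Column index: ⌊(205 − 1) / 21⌋ = ⌊9.714⌋ = 9
Row offset from origin: ⌊(154 − 9) / 54⌋ = ⌊2.685⌋ = 2 → row 2

(2, 9)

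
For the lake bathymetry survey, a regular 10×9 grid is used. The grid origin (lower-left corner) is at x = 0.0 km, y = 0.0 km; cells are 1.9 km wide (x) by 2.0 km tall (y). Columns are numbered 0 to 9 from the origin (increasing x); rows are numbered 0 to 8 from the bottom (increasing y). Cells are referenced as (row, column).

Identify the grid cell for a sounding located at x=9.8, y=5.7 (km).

(2, 5)

Column index: ⌊(9.8 − 0.0) / 1.9⌋ = ⌊5.158⌋ = 5
Row offset from origin: ⌊(5.7 − 0.0) / 2.0⌋ = ⌊2.850⌋ = 2 → row 2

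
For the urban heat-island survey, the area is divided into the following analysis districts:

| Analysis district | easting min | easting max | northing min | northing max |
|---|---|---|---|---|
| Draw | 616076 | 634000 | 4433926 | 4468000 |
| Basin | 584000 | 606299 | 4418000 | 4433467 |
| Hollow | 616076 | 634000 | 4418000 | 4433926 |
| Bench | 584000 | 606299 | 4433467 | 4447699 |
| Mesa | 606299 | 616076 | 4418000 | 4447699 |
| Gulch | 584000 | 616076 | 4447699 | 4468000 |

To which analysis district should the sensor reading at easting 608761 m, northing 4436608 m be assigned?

Mesa

The point has easting = 608761 and northing = 4436608.
Only Mesa satisfies 606299 ≤ easting ≤ 616076 and 4418000 ≤ northing ≤ 4447699.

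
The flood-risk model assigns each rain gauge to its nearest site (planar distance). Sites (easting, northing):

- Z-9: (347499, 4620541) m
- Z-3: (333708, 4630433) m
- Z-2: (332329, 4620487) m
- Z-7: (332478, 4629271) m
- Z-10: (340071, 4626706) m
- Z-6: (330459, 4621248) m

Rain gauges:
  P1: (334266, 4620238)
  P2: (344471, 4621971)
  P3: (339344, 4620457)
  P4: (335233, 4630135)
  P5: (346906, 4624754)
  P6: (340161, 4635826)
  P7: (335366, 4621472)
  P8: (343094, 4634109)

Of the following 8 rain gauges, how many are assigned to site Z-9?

P1 → Z-2
P2 → Z-9
P3 → Z-10
P4 → Z-3
P5 → Z-9
P6 → Z-3
P7 → Z-2
P8 → Z-10
2 of the 8 go to Z-9.

2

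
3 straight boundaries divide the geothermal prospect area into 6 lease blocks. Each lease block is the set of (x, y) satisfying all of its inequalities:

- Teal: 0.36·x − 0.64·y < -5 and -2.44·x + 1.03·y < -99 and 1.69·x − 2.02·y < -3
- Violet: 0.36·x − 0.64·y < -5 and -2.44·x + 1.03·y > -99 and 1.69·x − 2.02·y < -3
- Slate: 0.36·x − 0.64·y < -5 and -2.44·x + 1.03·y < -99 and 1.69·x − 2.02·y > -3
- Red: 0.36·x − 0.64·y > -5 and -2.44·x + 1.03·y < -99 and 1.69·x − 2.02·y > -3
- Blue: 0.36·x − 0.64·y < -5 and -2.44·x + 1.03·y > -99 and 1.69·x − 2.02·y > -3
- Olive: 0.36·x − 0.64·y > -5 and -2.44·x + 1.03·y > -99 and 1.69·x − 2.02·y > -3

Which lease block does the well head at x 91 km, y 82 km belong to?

0.36·91 − 0.64·82 = -19.720, which is < -5
-2.44·91 + 1.03·82 = -137.580, which is < -99
1.69·91 − 2.02·82 = -11.850, which is < -3
This sign pattern matches Teal.

Teal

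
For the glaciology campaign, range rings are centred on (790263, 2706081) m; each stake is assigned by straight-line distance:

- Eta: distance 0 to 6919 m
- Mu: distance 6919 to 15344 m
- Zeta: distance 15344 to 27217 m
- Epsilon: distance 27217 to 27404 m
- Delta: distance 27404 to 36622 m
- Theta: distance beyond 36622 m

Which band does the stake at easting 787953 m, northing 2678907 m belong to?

Epsilon

Distance = √((787953−790263)² + (2678907−2706081)²) = √(5336100.000 + 738426276.000) = 27272.007 m.
27217 ≤ 27272.007 < 27404 → Epsilon.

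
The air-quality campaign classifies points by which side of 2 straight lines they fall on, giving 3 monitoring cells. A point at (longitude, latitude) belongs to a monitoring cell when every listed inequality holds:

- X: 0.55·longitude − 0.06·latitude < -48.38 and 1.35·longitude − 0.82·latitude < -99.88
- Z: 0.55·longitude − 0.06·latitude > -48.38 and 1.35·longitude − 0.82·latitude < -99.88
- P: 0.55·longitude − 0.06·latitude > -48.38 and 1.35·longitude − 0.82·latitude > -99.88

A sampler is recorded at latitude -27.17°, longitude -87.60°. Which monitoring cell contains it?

P

0.55·-87.60 − 0.06·-27.17 = -46.550, which is > -48.38
1.35·-87.60 − 0.82·-27.17 = -95.981, which is > -99.88
This sign pattern matches P.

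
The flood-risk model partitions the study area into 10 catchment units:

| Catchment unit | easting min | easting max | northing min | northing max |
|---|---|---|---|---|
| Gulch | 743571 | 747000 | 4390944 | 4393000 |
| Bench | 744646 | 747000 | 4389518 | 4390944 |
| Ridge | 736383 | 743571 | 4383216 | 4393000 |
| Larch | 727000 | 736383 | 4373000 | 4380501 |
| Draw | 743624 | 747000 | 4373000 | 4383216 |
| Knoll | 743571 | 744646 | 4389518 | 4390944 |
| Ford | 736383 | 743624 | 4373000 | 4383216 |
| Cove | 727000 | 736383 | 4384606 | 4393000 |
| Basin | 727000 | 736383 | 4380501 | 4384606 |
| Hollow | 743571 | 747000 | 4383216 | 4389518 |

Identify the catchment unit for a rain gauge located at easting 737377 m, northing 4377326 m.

The point has easting = 737377 and northing = 4377326.
Only Ford satisfies 736383 ≤ easting ≤ 743624 and 4373000 ≤ northing ≤ 4383216.

Ford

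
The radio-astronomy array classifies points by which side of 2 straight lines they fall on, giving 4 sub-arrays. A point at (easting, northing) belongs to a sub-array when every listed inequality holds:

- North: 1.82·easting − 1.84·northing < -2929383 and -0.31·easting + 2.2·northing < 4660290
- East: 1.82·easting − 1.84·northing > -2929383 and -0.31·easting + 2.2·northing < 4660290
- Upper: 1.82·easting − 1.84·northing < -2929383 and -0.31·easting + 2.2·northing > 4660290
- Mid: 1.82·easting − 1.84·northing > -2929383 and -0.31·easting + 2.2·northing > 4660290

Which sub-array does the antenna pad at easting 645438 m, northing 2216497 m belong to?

Mid

1.82·645438 − 1.84·2216497 = -2903657.320, which is > -2929383
-0.31·645438 + 2.2·2216497 = 4676207.620, which is > 4660290
This sign pattern matches Mid.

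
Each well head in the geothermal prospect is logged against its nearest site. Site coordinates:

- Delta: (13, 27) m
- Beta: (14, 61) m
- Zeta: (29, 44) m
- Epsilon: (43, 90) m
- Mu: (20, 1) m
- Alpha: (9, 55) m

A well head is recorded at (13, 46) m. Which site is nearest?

Squared distances to each site:
Delta: 361.000; Beta: 226.000; Zeta: 260.000; Epsilon: 2836.000; Mu: 2074.000; Alpha: 97.000.
Minimum at Alpha.

Alpha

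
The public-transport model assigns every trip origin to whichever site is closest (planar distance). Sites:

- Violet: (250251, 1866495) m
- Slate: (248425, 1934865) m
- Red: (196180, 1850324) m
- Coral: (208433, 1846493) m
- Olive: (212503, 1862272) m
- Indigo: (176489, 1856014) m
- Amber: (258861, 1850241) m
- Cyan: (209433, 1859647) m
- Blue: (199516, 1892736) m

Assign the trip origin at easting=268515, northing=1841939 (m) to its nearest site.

Amber

Squared distances to each site:
Violet: 936570832.000; Slate: 9038849576.000; Red: 5302660450.000; Coral: 3630585640.000; Olive: 3550775033.000; Indigo: 8666890301.000; Amber: 162122920.000; Cyan: 3804255988.000; Blue: 7341197210.000.
Minimum at Amber.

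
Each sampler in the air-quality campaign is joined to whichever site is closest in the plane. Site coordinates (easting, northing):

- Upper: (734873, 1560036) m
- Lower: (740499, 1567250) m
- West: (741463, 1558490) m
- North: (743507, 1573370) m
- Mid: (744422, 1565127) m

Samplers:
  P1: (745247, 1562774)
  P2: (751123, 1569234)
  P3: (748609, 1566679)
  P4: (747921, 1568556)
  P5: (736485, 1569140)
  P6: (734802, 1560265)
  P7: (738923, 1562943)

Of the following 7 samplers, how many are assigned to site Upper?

1

P1 → Mid
P2 → Mid
P3 → Mid
P4 → Mid
P5 → Lower
P6 → Upper
P7 → Lower
1 of the 7 goes to Upper.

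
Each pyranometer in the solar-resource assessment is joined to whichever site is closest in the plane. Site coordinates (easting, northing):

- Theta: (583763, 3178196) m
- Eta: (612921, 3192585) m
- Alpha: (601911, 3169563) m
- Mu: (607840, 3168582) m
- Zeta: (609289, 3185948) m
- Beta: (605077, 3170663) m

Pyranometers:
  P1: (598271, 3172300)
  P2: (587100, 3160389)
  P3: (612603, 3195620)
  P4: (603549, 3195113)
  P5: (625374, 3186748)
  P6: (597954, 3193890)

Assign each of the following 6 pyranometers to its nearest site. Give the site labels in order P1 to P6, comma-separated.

Alpha, Alpha, Eta, Eta, Eta, Zeta

P1 → Alpha (d²=20740769.00)
P2 → Alpha (d²=303527997.00)
P3 → Eta (d²=9312349.00)
P4 → Eta (d²=94225168.00)
P5 → Eta (d²=189147778.00)
P6 → Zeta (d²=191557589.00)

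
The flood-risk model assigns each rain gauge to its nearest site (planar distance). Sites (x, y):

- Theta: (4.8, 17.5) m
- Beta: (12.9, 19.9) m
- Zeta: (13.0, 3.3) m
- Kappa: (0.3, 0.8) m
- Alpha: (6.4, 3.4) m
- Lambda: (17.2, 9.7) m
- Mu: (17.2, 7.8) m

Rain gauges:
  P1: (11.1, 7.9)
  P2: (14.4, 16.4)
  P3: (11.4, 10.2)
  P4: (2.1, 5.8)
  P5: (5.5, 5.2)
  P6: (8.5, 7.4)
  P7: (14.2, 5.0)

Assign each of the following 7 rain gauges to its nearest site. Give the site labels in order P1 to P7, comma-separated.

P1 → Zeta (d²=24.77)
P2 → Beta (d²=14.50)
P3 → Lambda (d²=33.89)
P4 → Alpha (d²=24.25)
P5 → Alpha (d²=4.05)
P6 → Alpha (d²=20.41)
P7 → Zeta (d²=4.33)

Zeta, Beta, Lambda, Alpha, Alpha, Alpha, Zeta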